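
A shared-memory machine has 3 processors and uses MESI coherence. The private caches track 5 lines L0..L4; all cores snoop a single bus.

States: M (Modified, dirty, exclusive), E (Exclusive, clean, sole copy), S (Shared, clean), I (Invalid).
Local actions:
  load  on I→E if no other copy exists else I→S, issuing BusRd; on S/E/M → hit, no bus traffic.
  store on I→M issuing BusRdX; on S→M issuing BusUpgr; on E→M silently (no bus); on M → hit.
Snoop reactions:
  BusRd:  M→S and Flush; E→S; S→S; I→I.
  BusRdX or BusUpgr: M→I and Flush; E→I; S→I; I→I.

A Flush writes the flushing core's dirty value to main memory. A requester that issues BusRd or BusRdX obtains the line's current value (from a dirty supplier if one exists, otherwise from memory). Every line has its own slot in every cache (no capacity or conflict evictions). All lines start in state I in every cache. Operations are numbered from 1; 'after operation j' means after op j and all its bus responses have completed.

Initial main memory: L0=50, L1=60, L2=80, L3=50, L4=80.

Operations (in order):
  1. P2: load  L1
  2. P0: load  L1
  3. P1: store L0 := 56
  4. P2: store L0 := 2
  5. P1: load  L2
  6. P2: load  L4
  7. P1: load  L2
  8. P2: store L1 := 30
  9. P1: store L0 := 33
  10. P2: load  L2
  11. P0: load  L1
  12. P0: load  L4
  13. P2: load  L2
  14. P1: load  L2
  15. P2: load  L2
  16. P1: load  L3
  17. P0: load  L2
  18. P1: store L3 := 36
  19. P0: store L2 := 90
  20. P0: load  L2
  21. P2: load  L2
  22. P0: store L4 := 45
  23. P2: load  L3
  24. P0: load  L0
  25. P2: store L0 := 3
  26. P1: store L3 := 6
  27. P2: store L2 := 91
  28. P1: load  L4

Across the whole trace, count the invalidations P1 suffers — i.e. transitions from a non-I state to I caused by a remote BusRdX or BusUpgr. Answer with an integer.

step 1: P2: load  L1  ⟶  IIE  (L1)  txn=BusRd  M[L1]=60
step 2: P0: load  L1  ⟶  SIS  (L1)  txn=BusRd  M[L1]=60
step 3: P1: store L0 := 56  ⟶  IMI  (L0)  txn=BusRdX  M[L0]=50
step 4: P2: store L0 := 2  ⟶  IIM  (L0)  txn=BusRdX+Flush  M[L0]=56
step 5: P1: load  L2  ⟶  IEI  (L2)  txn=BusRd  M[L2]=80
step 6: P2: load  L4  ⟶  IIE  (L4)  txn=BusRd  M[L4]=80
step 7: P1: load  L2  ⟶  IEI  (L2)  txn=∅  M[L2]=80
step 8: P2: store L1 := 30  ⟶  IIM  (L1)  txn=BusUpgr  M[L1]=60
step 9: P1: store L0 := 33  ⟶  IMI  (L0)  txn=BusRdX+Flush  M[L0]=2
step 10: P2: load  L2  ⟶  ISS  (L2)  txn=BusRd  M[L2]=80
step 11: P0: load  L1  ⟶  SIS  (L1)  txn=BusRd+Flush  M[L1]=30
step 12: P0: load  L4  ⟶  SIS  (L4)  txn=BusRd  M[L4]=80
step 13: P2: load  L2  ⟶  ISS  (L2)  txn=∅  M[L2]=80
step 14: P1: load  L2  ⟶  ISS  (L2)  txn=∅  M[L2]=80
step 15: P2: load  L2  ⟶  ISS  (L2)  txn=∅  M[L2]=80
step 16: P1: load  L3  ⟶  IEI  (L3)  txn=BusRd  M[L3]=50
step 17: P0: load  L2  ⟶  SSS  (L2)  txn=BusRd  M[L2]=80
step 18: P1: store L3 := 36  ⟶  IMI  (L3)  txn=∅  M[L3]=50
step 19: P0: store L2 := 90  ⟶  MII  (L2)  txn=BusUpgr  M[L2]=80
step 20: P0: load  L2  ⟶  MII  (L2)  txn=∅  M[L2]=80
step 21: P2: load  L2  ⟶  SIS  (L2)  txn=BusRd+Flush  M[L2]=90
step 22: P0: store L4 := 45  ⟶  MII  (L4)  txn=BusUpgr  M[L4]=80
step 23: P2: load  L3  ⟶  ISS  (L3)  txn=BusRd+Flush  M[L3]=36
step 24: P0: load  L0  ⟶  SSI  (L0)  txn=BusRd+Flush  M[L0]=33
step 25: P2: store L0 := 3  ⟶  IIM  (L0)  txn=BusRdX  M[L0]=33
step 26: P1: store L3 := 6  ⟶  IMI  (L3)  txn=BusUpgr  M[L3]=36
step 27: P2: store L2 := 91  ⟶  IIM  (L2)  txn=BusUpgr  M[L2]=90
step 28: P1: load  L4  ⟶  SSI  (L4)  txn=BusRd+Flush  M[L4]=45

invalidations = 3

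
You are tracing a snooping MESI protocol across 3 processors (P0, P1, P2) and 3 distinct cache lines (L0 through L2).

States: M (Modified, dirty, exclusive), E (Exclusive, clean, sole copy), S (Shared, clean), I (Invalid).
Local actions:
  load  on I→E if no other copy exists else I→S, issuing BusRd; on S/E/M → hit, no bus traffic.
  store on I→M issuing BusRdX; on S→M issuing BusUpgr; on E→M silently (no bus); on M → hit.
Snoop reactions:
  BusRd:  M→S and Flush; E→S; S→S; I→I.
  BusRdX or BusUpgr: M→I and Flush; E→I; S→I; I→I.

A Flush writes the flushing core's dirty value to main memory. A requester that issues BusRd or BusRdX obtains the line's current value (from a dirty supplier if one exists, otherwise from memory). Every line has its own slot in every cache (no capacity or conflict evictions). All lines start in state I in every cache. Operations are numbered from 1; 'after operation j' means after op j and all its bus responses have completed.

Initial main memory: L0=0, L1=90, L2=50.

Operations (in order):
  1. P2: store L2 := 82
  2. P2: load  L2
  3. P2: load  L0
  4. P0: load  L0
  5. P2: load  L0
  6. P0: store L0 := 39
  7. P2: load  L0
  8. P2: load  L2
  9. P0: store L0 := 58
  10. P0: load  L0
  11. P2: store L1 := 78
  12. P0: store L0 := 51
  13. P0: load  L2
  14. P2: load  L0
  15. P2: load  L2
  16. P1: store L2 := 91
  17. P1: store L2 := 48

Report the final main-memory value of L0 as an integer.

1. P2: store L2 := 82  bus=[BusRdX]  L2: P0=I P1=I P2=M  mem[L2]=50
2. P2: load  L2  bus=[-]  L2: P0=I P1=I P2=M  mem[L2]=50
3. P2: load  L0  bus=[BusRd]  L0: P0=I P1=I P2=E  mem[L0]=0
4. P0: load  L0  bus=[BusRd]  L0: P0=S P1=I P2=S  mem[L0]=0
5. P2: load  L0  bus=[-]  L0: P0=S P1=I P2=S  mem[L0]=0
6. P0: store L0 := 39  bus=[BusUpgr]  L0: P0=M P1=I P2=I  mem[L0]=0
7. P2: load  L0  bus=[BusRd,Flush]  L0: P0=S P1=I P2=S  mem[L0]=39
8. P2: load  L2  bus=[-]  L2: P0=I P1=I P2=M  mem[L2]=50
9. P0: store L0 := 58  bus=[BusUpgr]  L0: P0=M P1=I P2=I  mem[L0]=39
10. P0: load  L0  bus=[-]  L0: P0=M P1=I P2=I  mem[L0]=39
11. P2: store L1 := 78  bus=[BusRdX]  L1: P0=I P1=I P2=M  mem[L1]=90
12. P0: store L0 := 51  bus=[-]  L0: P0=M P1=I P2=I  mem[L0]=39
13. P0: load  L2  bus=[BusRd,Flush]  L2: P0=S P1=I P2=S  mem[L2]=82
14. P2: load  L0  bus=[BusRd,Flush]  L0: P0=S P1=I P2=S  mem[L0]=51
15. P2: load  L2  bus=[-]  L2: P0=S P1=I P2=S  mem[L2]=82
16. P1: store L2 := 91  bus=[BusRdX]  L2: P0=I P1=M P2=I  mem[L2]=82
17. P1: store L2 := 48  bus=[-]  L2: P0=I P1=M P2=I  mem[L2]=82

memory[L0] = 51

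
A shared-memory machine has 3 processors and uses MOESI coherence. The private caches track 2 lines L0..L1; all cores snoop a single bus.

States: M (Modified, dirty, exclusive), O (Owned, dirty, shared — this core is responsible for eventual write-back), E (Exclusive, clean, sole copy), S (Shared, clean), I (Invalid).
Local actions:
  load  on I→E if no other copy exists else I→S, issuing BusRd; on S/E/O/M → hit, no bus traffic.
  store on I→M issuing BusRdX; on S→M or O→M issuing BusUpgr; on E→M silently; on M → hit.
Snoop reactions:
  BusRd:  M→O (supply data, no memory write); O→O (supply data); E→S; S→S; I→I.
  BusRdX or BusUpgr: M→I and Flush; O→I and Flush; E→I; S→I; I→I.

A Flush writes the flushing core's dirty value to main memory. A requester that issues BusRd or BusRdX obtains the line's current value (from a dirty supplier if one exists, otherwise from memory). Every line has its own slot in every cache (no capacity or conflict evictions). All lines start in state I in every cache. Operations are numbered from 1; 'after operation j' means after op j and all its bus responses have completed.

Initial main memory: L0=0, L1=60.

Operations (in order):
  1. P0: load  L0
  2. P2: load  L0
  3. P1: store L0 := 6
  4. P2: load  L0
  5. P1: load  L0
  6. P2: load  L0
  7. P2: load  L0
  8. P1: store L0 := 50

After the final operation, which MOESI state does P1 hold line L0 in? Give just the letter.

state = M

step 1: P0: load  L0  ⟶  EII  (L0)  txn=BusRd  M[L0]=0
step 2: P2: load  L0  ⟶  SIS  (L0)  txn=BusRd  M[L0]=0
step 3: P1: store L0 := 6  ⟶  IMI  (L0)  txn=BusRdX  M[L0]=0
step 4: P2: load  L0  ⟶  IOS  (L0)  txn=BusRd  M[L0]=0
step 5: P1: load  L0  ⟶  IOS  (L0)  txn=∅  M[L0]=0
step 6: P2: load  L0  ⟶  IOS  (L0)  txn=∅  M[L0]=0
step 7: P2: load  L0  ⟶  IOS  (L0)  txn=∅  M[L0]=0
step 8: P1: store L0 := 50  ⟶  IMI  (L0)  txn=BusUpgr  M[L0]=0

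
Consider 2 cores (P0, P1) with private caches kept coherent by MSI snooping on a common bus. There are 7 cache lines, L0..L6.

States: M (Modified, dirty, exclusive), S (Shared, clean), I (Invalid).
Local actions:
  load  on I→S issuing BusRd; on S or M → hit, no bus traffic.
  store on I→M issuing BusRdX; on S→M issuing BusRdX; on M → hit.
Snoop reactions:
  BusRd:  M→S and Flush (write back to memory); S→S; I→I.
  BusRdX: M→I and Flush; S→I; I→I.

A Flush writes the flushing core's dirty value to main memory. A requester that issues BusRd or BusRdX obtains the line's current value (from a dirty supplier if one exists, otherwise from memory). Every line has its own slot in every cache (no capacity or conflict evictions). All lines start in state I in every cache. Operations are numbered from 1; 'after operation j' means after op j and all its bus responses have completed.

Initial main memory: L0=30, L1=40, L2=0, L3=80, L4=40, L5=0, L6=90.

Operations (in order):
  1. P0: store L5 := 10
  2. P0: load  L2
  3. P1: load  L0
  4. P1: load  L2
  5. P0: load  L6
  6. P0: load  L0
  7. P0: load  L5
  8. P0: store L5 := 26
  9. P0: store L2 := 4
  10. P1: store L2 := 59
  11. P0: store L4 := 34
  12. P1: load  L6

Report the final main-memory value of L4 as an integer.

1. P0: store L5 := 10  bus=[BusRdX]  L5: P0=M P1=I  mem[L5]=0
2. P0: load  L2  bus=[BusRd]  L2: P0=S P1=I  mem[L2]=0
3. P1: load  L0  bus=[BusRd]  L0: P0=I P1=S  mem[L0]=30
4. P1: load  L2  bus=[BusRd]  L2: P0=S P1=S  mem[L2]=0
5. P0: load  L6  bus=[BusRd]  L6: P0=S P1=I  mem[L6]=90
6. P0: load  L0  bus=[BusRd]  L0: P0=S P1=S  mem[L0]=30
7. P0: load  L5  bus=[-]  L5: P0=M P1=I  mem[L5]=0
8. P0: store L5 := 26  bus=[-]  L5: P0=M P1=I  mem[L5]=0
9. P0: store L2 := 4  bus=[BusRdX]  L2: P0=M P1=I  mem[L2]=0
10. P1: store L2 := 59  bus=[BusRdX,Flush]  L2: P0=I P1=M  mem[L2]=4
11. P0: store L4 := 34  bus=[BusRdX]  L4: P0=M P1=I  mem[L4]=40
12. P1: load  L6  bus=[BusRd]  L6: P0=S P1=S  mem[L6]=90

memory[L4] = 40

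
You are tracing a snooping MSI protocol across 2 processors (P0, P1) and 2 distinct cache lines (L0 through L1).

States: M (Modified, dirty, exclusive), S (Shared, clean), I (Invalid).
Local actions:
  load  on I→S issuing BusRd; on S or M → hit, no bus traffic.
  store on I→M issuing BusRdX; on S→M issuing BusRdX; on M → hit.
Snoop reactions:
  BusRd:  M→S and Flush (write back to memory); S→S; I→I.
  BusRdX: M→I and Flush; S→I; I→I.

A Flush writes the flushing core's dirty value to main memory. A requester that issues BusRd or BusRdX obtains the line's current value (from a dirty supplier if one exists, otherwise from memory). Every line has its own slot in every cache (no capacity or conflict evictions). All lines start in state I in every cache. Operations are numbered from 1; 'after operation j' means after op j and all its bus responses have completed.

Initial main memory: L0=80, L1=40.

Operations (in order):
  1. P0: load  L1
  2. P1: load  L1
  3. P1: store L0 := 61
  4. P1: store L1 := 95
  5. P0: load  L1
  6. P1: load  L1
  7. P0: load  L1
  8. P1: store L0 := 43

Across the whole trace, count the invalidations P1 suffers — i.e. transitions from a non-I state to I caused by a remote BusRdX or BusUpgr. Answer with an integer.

invalidations = 0

[1] P0: load  L1 | P0:S(40), P1:I | bus: BusRd
[2] P1: load  L1 | P0:S(40), P1:S(40) | bus: BusRd
[3] P1: store L0 := 61 | P0:I, P1:M(61) | bus: BusRdX
[4] P1: store L1 := 95 | P0:I, P1:M(95) | bus: BusRdX
[5] P0: load  L1 | P0:S(95), P1:S(95) | bus: BusRd,Flush
[6] P1: load  L1 | P0:S(95), P1:S(95) | bus: none
[7] P0: load  L1 | P0:S(95), P1:S(95) | bus: none
[8] P1: store L0 := 43 | P0:I, P1:M(43) | bus: none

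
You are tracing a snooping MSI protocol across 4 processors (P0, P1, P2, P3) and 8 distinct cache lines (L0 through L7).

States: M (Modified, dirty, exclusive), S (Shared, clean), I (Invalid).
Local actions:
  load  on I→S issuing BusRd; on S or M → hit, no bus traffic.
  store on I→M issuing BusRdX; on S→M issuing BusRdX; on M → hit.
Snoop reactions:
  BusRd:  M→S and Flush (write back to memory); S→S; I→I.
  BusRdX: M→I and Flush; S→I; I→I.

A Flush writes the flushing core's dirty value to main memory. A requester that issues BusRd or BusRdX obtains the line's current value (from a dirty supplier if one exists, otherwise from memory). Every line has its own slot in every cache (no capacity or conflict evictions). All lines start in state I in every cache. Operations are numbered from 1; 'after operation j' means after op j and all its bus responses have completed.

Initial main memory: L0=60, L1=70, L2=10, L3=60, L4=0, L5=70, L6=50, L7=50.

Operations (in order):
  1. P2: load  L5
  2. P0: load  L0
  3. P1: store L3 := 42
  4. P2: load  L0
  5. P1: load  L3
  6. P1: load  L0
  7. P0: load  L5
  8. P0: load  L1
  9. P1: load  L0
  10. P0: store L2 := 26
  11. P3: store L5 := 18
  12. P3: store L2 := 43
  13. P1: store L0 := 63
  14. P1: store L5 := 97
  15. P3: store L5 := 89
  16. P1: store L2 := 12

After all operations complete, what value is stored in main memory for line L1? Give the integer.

[1] P2: load  L5 | P0:I, P1:I, P2:S(70), P3:I | bus: BusRd
[2] P0: load  L0 | P0:S(60), P1:I, P2:I, P3:I | bus: BusRd
[3] P1: store L3 := 42 | P0:I, P1:M(42), P2:I, P3:I | bus: BusRdX
[4] P2: load  L0 | P0:S(60), P1:I, P2:S(60), P3:I | bus: BusRd
[5] P1: load  L3 | P0:I, P1:M(42), P2:I, P3:I | bus: none
[6] P1: load  L0 | P0:S(60), P1:S(60), P2:S(60), P3:I | bus: BusRd
[7] P0: load  L5 | P0:S(70), P1:I, P2:S(70), P3:I | bus: BusRd
[8] P0: load  L1 | P0:S(70), P1:I, P2:I, P3:I | bus: BusRd
[9] P1: load  L0 | P0:S(60), P1:S(60), P2:S(60), P3:I | bus: none
[10] P0: store L2 := 26 | P0:M(26), P1:I, P2:I, P3:I | bus: BusRdX
[11] P3: store L5 := 18 | P0:I, P1:I, P2:I, P3:M(18) | bus: BusRdX
[12] P3: store L2 := 43 | P0:I, P1:I, P2:I, P3:M(43) | bus: BusRdX,Flush
[13] P1: store L0 := 63 | P0:I, P1:M(63), P2:I, P3:I | bus: BusRdX
[14] P1: store L5 := 97 | P0:I, P1:M(97), P2:I, P3:I | bus: BusRdX,Flush
[15] P3: store L5 := 89 | P0:I, P1:I, P2:I, P3:M(89) | bus: BusRdX,Flush
[16] P1: store L2 := 12 | P0:I, P1:M(12), P2:I, P3:I | bus: BusRdX,Flush

memory[L1] = 70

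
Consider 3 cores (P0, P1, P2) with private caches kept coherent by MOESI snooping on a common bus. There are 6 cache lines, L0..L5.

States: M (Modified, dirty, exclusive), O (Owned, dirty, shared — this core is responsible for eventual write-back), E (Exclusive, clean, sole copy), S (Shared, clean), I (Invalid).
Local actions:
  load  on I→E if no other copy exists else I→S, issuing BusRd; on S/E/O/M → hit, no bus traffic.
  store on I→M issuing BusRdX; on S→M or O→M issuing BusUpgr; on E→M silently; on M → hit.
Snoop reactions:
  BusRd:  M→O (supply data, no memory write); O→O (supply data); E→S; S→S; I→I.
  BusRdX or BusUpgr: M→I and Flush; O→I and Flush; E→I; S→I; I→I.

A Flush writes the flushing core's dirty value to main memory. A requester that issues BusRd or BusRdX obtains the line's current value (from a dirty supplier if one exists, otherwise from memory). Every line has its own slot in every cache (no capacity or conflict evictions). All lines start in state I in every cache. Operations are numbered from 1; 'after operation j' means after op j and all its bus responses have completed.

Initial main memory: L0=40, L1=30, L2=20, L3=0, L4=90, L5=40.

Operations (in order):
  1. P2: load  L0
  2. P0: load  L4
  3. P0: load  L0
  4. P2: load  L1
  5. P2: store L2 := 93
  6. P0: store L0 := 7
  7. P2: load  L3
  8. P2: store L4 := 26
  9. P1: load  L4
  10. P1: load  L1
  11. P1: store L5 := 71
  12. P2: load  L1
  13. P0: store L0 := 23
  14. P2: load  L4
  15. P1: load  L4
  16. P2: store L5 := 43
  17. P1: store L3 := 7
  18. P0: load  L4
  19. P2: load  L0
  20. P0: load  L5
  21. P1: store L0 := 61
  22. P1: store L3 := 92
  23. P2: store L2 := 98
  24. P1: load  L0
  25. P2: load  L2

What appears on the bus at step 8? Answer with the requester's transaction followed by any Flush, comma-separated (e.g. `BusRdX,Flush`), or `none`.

  op1 P2: load  L0 → I/I/E on L0; bus BusRd; mem=40
  op2 P0: load  L4 → E/I/I on L4; bus BusRd; mem=90
  op3 P0: load  L0 → S/I/S on L0; bus BusRd; mem=40
  op4 P2: load  L1 → I/I/E on L1; bus BusRd; mem=30
  op5 P2: store L2 := 93 → I/I/M on L2; bus BusRdX; mem=20
  op6 P0: store L0 := 7 → M/I/I on L0; bus BusUpgr; mem=40
  op7 P2: load  L3 → I/I/E on L3; bus BusRd; mem=0
  op8 P2: store L4 := 26 → I/I/M on L4; bus BusRdX; mem=90
  op9 P1: load  L4 → I/S/O on L4; bus BusRd; mem=90
  op10 P1: load  L1 → I/S/S on L1; bus BusRd; mem=30
  op11 P1: store L5 := 71 → I/M/I on L5; bus BusRdX; mem=40
  op12 P2: load  L1 → I/S/S on L1; bus (none); mem=30
  op13 P0: store L0 := 23 → M/I/I on L0; bus (none); mem=40
  op14 P2: load  L4 → I/S/O on L4; bus (none); mem=90
  op15 P1: load  L4 → I/S/O on L4; bus (none); mem=90
  op16 P2: store L5 := 43 → I/I/M on L5; bus BusRdX Flush; mem=71
  op17 P1: store L3 := 7 → I/M/I on L3; bus BusRdX; mem=0
  op18 P0: load  L4 → S/S/O on L4; bus BusRd; mem=90
  op19 P2: load  L0 → O/I/S on L0; bus BusRd; mem=40
  op20 P0: load  L5 → S/I/O on L5; bus BusRd; mem=71
  op21 P1: store L0 := 61 → I/M/I on L0; bus BusRdX Flush; mem=23
  op22 P1: store L3 := 92 → I/M/I on L3; bus (none); mem=0
  op23 P2: store L2 := 98 → I/I/M on L2; bus (none); mem=20
  op24 P1: load  L0 → I/M/I on L0; bus (none); mem=23
  op25 P2: load  L2 → I/I/M on L2; bus (none); mem=20

bus = BusRdX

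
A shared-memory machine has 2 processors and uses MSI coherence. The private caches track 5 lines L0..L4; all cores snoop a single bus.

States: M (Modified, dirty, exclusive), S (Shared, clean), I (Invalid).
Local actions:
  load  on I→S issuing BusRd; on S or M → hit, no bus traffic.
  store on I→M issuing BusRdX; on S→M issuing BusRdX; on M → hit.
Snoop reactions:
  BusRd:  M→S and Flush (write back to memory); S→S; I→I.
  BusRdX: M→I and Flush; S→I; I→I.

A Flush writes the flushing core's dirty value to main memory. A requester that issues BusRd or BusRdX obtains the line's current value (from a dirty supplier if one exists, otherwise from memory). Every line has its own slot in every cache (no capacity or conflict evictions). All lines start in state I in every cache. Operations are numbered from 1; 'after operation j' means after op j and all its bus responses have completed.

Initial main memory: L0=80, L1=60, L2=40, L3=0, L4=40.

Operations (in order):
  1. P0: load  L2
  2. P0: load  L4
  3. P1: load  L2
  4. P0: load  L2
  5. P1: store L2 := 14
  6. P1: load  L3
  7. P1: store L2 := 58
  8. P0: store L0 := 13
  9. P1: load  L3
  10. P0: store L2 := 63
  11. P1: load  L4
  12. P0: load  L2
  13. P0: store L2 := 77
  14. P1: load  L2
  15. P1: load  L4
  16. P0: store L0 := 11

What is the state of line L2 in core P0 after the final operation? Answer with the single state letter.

state = S

step 1: P0: load  L2  ⟶  SI  (L2)  txn=BusRd  M[L2]=40
step 2: P0: load  L4  ⟶  SI  (L4)  txn=BusRd  M[L4]=40
step 3: P1: load  L2  ⟶  SS  (L2)  txn=BusRd  M[L2]=40
step 4: P0: load  L2  ⟶  SS  (L2)  txn=∅  M[L2]=40
step 5: P1: store L2 := 14  ⟶  IM  (L2)  txn=BusRdX  M[L2]=40
step 6: P1: load  L3  ⟶  IS  (L3)  txn=BusRd  M[L3]=0
step 7: P1: store L2 := 58  ⟶  IM  (L2)  txn=∅  M[L2]=40
step 8: P0: store L0 := 13  ⟶  MI  (L0)  txn=BusRdX  M[L0]=80
step 9: P1: load  L3  ⟶  IS  (L3)  txn=∅  M[L3]=0
step 10: P0: store L2 := 63  ⟶  MI  (L2)  txn=BusRdX+Flush  M[L2]=58
step 11: P1: load  L4  ⟶  SS  (L4)  txn=BusRd  M[L4]=40
step 12: P0: load  L2  ⟶  MI  (L2)  txn=∅  M[L2]=58
step 13: P0: store L2 := 77  ⟶  MI  (L2)  txn=∅  M[L2]=58
step 14: P1: load  L2  ⟶  SS  (L2)  txn=BusRd+Flush  M[L2]=77
step 15: P1: load  L4  ⟶  SS  (L4)  txn=∅  M[L4]=40
step 16: P0: store L0 := 11  ⟶  MI  (L0)  txn=∅  M[L0]=80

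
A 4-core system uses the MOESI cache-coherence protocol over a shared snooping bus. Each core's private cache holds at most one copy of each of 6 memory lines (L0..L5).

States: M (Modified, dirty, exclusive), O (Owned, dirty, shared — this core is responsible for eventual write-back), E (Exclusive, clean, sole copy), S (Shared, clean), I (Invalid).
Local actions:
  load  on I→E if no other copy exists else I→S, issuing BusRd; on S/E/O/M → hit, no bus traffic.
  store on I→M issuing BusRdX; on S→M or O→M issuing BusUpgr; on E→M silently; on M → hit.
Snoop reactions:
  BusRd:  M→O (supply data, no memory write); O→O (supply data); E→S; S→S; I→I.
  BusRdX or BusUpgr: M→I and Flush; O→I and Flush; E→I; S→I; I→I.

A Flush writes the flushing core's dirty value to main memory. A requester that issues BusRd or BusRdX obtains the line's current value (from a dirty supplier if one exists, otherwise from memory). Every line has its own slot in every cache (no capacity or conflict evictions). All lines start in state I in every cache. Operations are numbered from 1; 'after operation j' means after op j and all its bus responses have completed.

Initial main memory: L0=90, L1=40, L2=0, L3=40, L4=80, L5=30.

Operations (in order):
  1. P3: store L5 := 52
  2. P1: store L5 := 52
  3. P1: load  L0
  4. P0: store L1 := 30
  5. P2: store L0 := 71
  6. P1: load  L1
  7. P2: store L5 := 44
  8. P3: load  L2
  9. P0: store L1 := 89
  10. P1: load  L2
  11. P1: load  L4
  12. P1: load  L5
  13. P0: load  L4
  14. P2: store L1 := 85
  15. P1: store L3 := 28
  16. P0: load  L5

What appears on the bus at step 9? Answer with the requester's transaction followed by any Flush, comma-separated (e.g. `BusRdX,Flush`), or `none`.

bus = BusUpgr

1. P3: store L5 := 52  bus=[BusRdX]  L5: P0=I P1=I P2=I P3=M  mem[L5]=30
2. P1: store L5 := 52  bus=[BusRdX,Flush]  L5: P0=I P1=M P2=I P3=I  mem[L5]=52
3. P1: load  L0  bus=[BusRd]  L0: P0=I P1=E P2=I P3=I  mem[L0]=90
4. P0: store L1 := 30  bus=[BusRdX]  L1: P0=M P1=I P2=I P3=I  mem[L1]=40
5. P2: store L0 := 71  bus=[BusRdX]  L0: P0=I P1=I P2=M P3=I  mem[L0]=90
6. P1: load  L1  bus=[BusRd]  L1: P0=O P1=S P2=I P3=I  mem[L1]=40
7. P2: store L5 := 44  bus=[BusRdX,Flush]  L5: P0=I P1=I P2=M P3=I  mem[L5]=52
8. P3: load  L2  bus=[BusRd]  L2: P0=I P1=I P2=I P3=E  mem[L2]=0
9. P0: store L1 := 89  bus=[BusUpgr]  L1: P0=M P1=I P2=I P3=I  mem[L1]=40
10. P1: load  L2  bus=[BusRd]  L2: P0=I P1=S P2=I P3=S  mem[L2]=0
11. P1: load  L4  bus=[BusRd]  L4: P0=I P1=E P2=I P3=I  mem[L4]=80
12. P1: load  L5  bus=[BusRd]  L5: P0=I P1=S P2=O P3=I  mem[L5]=52
13. P0: load  L4  bus=[BusRd]  L4: P0=S P1=S P2=I P3=I  mem[L4]=80
14. P2: store L1 := 85  bus=[BusRdX,Flush]  L1: P0=I P1=I P2=M P3=I  mem[L1]=89
15. P1: store L3 := 28  bus=[BusRdX]  L3: P0=I P1=M P2=I P3=I  mem[L3]=40
16. P0: load  L5  bus=[BusRd]  L5: P0=S P1=S P2=O P3=I  mem[L5]=52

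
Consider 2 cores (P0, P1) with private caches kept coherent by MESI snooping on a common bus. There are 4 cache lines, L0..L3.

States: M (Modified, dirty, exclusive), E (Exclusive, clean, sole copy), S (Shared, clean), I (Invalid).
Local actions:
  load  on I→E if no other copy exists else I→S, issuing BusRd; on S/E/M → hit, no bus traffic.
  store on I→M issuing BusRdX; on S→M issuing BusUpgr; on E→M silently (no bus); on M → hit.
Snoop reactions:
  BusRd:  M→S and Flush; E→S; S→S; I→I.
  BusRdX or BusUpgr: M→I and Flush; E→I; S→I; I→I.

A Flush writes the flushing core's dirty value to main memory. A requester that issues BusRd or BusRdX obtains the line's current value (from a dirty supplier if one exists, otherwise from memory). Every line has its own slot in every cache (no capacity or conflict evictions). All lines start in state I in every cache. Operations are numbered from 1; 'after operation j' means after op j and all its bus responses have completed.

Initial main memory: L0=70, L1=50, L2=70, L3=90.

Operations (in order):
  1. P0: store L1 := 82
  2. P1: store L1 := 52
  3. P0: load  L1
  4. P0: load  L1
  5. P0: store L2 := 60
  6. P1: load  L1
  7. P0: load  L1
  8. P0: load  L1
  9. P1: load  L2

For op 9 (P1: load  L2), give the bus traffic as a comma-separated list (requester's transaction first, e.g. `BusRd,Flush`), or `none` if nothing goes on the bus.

bus = BusRd,Flush

  op1 P0: store L1 := 82 → M/I on L1; bus BusRdX; mem=50
  op2 P1: store L1 := 52 → I/M on L1; bus BusRdX Flush; mem=82
  op3 P0: load  L1 → S/S on L1; bus BusRd Flush; mem=52
  op4 P0: load  L1 → S/S on L1; bus (none); mem=52
  op5 P0: store L2 := 60 → M/I on L2; bus BusRdX; mem=70
  op6 P1: load  L1 → S/S on L1; bus (none); mem=52
  op7 P0: load  L1 → S/S on L1; bus (none); mem=52
  op8 P0: load  L1 → S/S on L1; bus (none); mem=52
  op9 P1: load  L2 → S/S on L2; bus BusRd Flush; mem=60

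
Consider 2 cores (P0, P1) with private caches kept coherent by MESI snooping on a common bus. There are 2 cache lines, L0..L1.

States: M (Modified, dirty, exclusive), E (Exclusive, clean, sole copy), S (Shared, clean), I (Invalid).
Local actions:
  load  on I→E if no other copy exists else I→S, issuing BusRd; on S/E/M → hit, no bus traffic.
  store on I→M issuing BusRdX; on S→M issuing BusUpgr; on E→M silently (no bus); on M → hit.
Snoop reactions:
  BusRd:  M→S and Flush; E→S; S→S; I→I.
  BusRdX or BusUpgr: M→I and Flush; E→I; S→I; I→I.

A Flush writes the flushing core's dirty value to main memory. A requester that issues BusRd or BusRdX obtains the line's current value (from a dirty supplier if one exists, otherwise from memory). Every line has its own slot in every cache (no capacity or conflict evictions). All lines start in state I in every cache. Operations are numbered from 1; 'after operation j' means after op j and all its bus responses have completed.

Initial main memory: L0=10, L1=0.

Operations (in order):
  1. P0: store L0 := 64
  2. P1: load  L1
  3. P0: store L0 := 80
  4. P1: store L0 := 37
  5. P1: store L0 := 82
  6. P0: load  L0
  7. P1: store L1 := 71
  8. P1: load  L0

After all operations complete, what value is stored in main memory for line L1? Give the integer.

step 1: P0: store L0 := 64  ⟶  MI  (L0)  txn=BusRdX  M[L0]=10
step 2: P1: load  L1  ⟶  IE  (L1)  txn=BusRd  M[L1]=0
step 3: P0: store L0 := 80  ⟶  MI  (L0)  txn=∅  M[L0]=10
step 4: P1: store L0 := 37  ⟶  IM  (L0)  txn=BusRdX+Flush  M[L0]=80
step 5: P1: store L0 := 82  ⟶  IM  (L0)  txn=∅  M[L0]=80
step 6: P0: load  L0  ⟶  SS  (L0)  txn=BusRd+Flush  M[L0]=82
step 7: P1: store L1 := 71  ⟶  IM  (L1)  txn=∅  M[L1]=0
step 8: P1: load  L0  ⟶  SS  (L0)  txn=∅  M[L0]=82

memory[L1] = 0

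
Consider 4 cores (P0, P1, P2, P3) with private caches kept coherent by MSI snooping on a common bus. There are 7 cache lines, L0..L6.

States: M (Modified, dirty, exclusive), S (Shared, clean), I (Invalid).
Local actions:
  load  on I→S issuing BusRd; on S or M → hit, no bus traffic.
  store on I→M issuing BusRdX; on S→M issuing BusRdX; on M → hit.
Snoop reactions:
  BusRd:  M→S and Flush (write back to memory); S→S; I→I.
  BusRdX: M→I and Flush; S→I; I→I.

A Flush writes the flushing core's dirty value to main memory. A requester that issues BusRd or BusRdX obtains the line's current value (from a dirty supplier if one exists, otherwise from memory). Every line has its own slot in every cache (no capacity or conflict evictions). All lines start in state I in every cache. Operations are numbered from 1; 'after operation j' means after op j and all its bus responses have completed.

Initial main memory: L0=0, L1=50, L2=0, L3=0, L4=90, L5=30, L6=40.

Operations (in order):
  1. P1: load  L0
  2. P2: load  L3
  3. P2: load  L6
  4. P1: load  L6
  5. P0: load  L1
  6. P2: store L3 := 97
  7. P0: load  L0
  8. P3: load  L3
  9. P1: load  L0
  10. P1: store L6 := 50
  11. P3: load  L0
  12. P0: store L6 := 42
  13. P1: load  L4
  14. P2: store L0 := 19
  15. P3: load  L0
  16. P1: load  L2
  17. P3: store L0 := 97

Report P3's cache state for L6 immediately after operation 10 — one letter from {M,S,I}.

step 1: P1: load  L0  ⟶  ISII  (L0)  txn=BusRd  M[L0]=0
step 2: P2: load  L3  ⟶  IISI  (L3)  txn=BusRd  M[L3]=0
step 3: P2: load  L6  ⟶  IISI  (L6)  txn=BusRd  M[L6]=40
step 4: P1: load  L6  ⟶  ISSI  (L6)  txn=BusRd  M[L6]=40
step 5: P0: load  L1  ⟶  SIII  (L1)  txn=BusRd  M[L1]=50
step 6: P2: store L3 := 97  ⟶  IIMI  (L3)  txn=BusRdX  M[L3]=0
step 7: P0: load  L0  ⟶  SSII  (L0)  txn=BusRd  M[L0]=0
step 8: P3: load  L3  ⟶  IISS  (L3)  txn=BusRd+Flush  M[L3]=97
step 9: P1: load  L0  ⟶  SSII  (L0)  txn=∅  M[L0]=0
step 10: P1: store L6 := 50  ⟶  IMII  (L6)  txn=BusRdX  M[L6]=40
step 11: P3: load  L0  ⟶  SSIS  (L0)  txn=BusRd  M[L0]=0
step 12: P0: store L6 := 42  ⟶  MIII  (L6)  txn=BusRdX+Flush  M[L6]=50
step 13: P1: load  L4  ⟶  ISII  (L4)  txn=BusRd  M[L4]=90
step 14: P2: store L0 := 19  ⟶  IIMI  (L0)  txn=BusRdX  M[L0]=0
step 15: P3: load  L0  ⟶  IISS  (L0)  txn=BusRd+Flush  M[L0]=19
step 16: P1: load  L2  ⟶  ISII  (L2)  txn=BusRd  M[L2]=0
step 17: P3: store L0 := 97  ⟶  IIIM  (L0)  txn=BusRdX  M[L0]=19

state = I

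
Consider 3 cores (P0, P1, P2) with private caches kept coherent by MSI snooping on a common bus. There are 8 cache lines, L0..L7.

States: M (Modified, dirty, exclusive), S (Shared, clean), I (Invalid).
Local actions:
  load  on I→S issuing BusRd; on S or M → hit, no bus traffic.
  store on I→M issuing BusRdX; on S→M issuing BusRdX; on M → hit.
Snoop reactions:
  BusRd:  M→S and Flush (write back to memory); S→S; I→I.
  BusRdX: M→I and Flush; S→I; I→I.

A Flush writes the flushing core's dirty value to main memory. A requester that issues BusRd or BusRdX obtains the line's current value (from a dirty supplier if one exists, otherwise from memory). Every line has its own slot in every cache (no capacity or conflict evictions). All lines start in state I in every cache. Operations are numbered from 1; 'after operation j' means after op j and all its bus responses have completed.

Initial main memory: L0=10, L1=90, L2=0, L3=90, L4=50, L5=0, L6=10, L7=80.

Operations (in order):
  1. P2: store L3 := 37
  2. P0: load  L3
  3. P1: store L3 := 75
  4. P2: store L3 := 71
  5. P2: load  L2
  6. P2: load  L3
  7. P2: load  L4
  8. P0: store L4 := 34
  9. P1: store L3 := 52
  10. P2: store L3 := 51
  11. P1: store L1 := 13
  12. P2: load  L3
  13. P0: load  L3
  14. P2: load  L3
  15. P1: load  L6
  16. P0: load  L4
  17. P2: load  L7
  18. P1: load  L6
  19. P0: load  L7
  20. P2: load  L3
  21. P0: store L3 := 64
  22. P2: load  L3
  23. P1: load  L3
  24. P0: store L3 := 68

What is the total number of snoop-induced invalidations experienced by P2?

1. P2: store L3 := 37  bus=[BusRdX]  L3: P0=I P1=I P2=M  mem[L3]=90
2. P0: load  L3  bus=[BusRd,Flush]  L3: P0=S P1=I P2=S  mem[L3]=37
3. P1: store L3 := 75  bus=[BusRdX]  L3: P0=I P1=M P2=I  mem[L3]=37
4. P2: store L3 := 71  bus=[BusRdX,Flush]  L3: P0=I P1=I P2=M  mem[L3]=75
5. P2: load  L2  bus=[BusRd]  L2: P0=I P1=I P2=S  mem[L2]=0
6. P2: load  L3  bus=[-]  L3: P0=I P1=I P2=M  mem[L3]=75
7. P2: load  L4  bus=[BusRd]  L4: P0=I P1=I P2=S  mem[L4]=50
8. P0: store L4 := 34  bus=[BusRdX]  L4: P0=M P1=I P2=I  mem[L4]=50
9. P1: store L3 := 52  bus=[BusRdX,Flush]  L3: P0=I P1=M P2=I  mem[L3]=71
10. P2: store L3 := 51  bus=[BusRdX,Flush]  L3: P0=I P1=I P2=M  mem[L3]=52
11. P1: store L1 := 13  bus=[BusRdX]  L1: P0=I P1=M P2=I  mem[L1]=90
12. P2: load  L3  bus=[-]  L3: P0=I P1=I P2=M  mem[L3]=52
13. P0: load  L3  bus=[BusRd,Flush]  L3: P0=S P1=I P2=S  mem[L3]=51
14. P2: load  L3  bus=[-]  L3: P0=S P1=I P2=S  mem[L3]=51
15. P1: load  L6  bus=[BusRd]  L6: P0=I P1=S P2=I  mem[L6]=10
16. P0: load  L4  bus=[-]  L4: P0=M P1=I P2=I  mem[L4]=50
17. P2: load  L7  bus=[BusRd]  L7: P0=I P1=I P2=S  mem[L7]=80
18. P1: load  L6  bus=[-]  L6: P0=I P1=S P2=I  mem[L6]=10
19. P0: load  L7  bus=[BusRd]  L7: P0=S P1=I P2=S  mem[L7]=80
20. P2: load  L3  bus=[-]  L3: P0=S P1=I P2=S  mem[L3]=51
21. P0: store L3 := 64  bus=[BusRdX]  L3: P0=M P1=I P2=I  mem[L3]=51
22. P2: load  L3  bus=[BusRd,Flush]  L3: P0=S P1=I P2=S  mem[L3]=64
23. P1: load  L3  bus=[BusRd]  L3: P0=S P1=S P2=S  mem[L3]=64
24. P0: store L3 := 68  bus=[BusRdX]  L3: P0=M P1=I P2=I  mem[L3]=64

invalidations = 5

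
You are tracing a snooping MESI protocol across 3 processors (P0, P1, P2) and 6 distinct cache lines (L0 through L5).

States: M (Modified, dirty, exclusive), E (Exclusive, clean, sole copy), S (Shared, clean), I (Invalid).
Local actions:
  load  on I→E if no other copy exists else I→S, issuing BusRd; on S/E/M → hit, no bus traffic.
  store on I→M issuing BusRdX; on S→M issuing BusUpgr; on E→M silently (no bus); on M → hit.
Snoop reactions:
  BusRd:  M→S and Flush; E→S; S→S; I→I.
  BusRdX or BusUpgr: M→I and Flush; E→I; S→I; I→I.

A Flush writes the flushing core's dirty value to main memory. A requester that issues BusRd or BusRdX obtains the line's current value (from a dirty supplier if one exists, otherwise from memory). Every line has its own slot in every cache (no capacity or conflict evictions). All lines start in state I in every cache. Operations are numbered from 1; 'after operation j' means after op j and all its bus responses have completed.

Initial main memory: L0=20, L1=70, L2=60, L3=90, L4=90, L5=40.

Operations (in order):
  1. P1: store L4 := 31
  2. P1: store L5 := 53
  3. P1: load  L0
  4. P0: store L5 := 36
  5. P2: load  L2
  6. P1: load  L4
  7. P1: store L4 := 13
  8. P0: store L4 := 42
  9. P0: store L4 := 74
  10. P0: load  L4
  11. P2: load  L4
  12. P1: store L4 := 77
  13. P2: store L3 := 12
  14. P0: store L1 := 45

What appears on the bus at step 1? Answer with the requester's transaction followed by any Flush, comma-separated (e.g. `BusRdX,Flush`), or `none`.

bus = BusRdX

1. P1: store L4 := 31  bus=[BusRdX]  L4: P0=I P1=M P2=I  mem[L4]=90
2. P1: store L5 := 53  bus=[BusRdX]  L5: P0=I P1=M P2=I  mem[L5]=40
3. P1: load  L0  bus=[BusRd]  L0: P0=I P1=E P2=I  mem[L0]=20
4. P0: store L5 := 36  bus=[BusRdX,Flush]  L5: P0=M P1=I P2=I  mem[L5]=53
5. P2: load  L2  bus=[BusRd]  L2: P0=I P1=I P2=E  mem[L2]=60
6. P1: load  L4  bus=[-]  L4: P0=I P1=M P2=I  mem[L4]=90
7. P1: store L4 := 13  bus=[-]  L4: P0=I P1=M P2=I  mem[L4]=90
8. P0: store L4 := 42  bus=[BusRdX,Flush]  L4: P0=M P1=I P2=I  mem[L4]=13
9. P0: store L4 := 74  bus=[-]  L4: P0=M P1=I P2=I  mem[L4]=13
10. P0: load  L4  bus=[-]  L4: P0=M P1=I P2=I  mem[L4]=13
11. P2: load  L4  bus=[BusRd,Flush]  L4: P0=S P1=I P2=S  mem[L4]=74
12. P1: store L4 := 77  bus=[BusRdX]  L4: P0=I P1=M P2=I  mem[L4]=74
13. P2: store L3 := 12  bus=[BusRdX]  L3: P0=I P1=I P2=M  mem[L3]=90
14. P0: store L1 := 45  bus=[BusRdX]  L1: P0=M P1=I P2=I  mem[L1]=70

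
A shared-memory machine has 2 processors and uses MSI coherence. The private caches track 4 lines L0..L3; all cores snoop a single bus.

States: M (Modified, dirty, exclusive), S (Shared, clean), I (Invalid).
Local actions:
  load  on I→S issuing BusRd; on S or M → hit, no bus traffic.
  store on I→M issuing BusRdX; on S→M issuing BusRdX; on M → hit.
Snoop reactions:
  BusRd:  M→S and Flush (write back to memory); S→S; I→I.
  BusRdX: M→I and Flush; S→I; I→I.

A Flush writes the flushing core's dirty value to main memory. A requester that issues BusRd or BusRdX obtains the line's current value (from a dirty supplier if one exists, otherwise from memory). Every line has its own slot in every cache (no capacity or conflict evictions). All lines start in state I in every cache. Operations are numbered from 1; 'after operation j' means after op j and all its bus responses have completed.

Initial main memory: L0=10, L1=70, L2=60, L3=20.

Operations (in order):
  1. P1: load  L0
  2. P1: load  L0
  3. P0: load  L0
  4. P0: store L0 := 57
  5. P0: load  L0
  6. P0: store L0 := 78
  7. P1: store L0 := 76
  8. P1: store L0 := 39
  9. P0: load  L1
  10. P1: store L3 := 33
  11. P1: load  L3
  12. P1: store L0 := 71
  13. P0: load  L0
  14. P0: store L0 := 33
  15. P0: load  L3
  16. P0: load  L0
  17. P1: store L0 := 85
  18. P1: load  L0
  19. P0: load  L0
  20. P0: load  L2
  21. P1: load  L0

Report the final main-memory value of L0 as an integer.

memory[L0] = 85

  op1 P1: load  L0 → I/S on L0; bus BusRd; mem=10
  op2 P1: load  L0 → I/S on L0; bus (none); mem=10
  op3 P0: load  L0 → S/S on L0; bus BusRd; mem=10
  op4 P0: store L0 := 57 → M/I on L0; bus BusRdX; mem=10
  op5 P0: load  L0 → M/I on L0; bus (none); mem=10
  op6 P0: store L0 := 78 → M/I on L0; bus (none); mem=10
  op7 P1: store L0 := 76 → I/M on L0; bus BusRdX Flush; mem=78
  op8 P1: store L0 := 39 → I/M on L0; bus (none); mem=78
  op9 P0: load  L1 → S/I on L1; bus BusRd; mem=70
  op10 P1: store L3 := 33 → I/M on L3; bus BusRdX; mem=20
  op11 P1: load  L3 → I/M on L3; bus (none); mem=20
  op12 P1: store L0 := 71 → I/M on L0; bus (none); mem=78
  op13 P0: load  L0 → S/S on L0; bus BusRd Flush; mem=71
  op14 P0: store L0 := 33 → M/I on L0; bus BusRdX; mem=71
  op15 P0: load  L3 → S/S on L3; bus BusRd Flush; mem=33
  op16 P0: load  L0 → M/I on L0; bus (none); mem=71
  op17 P1: store L0 := 85 → I/M on L0; bus BusRdX Flush; mem=33
  op18 P1: load  L0 → I/M on L0; bus (none); mem=33
  op19 P0: load  L0 → S/S on L0; bus BusRd Flush; mem=85
  op20 P0: load  L2 → S/I on L2; bus BusRd; mem=60
  op21 P1: load  L0 → S/S on L0; bus (none); mem=85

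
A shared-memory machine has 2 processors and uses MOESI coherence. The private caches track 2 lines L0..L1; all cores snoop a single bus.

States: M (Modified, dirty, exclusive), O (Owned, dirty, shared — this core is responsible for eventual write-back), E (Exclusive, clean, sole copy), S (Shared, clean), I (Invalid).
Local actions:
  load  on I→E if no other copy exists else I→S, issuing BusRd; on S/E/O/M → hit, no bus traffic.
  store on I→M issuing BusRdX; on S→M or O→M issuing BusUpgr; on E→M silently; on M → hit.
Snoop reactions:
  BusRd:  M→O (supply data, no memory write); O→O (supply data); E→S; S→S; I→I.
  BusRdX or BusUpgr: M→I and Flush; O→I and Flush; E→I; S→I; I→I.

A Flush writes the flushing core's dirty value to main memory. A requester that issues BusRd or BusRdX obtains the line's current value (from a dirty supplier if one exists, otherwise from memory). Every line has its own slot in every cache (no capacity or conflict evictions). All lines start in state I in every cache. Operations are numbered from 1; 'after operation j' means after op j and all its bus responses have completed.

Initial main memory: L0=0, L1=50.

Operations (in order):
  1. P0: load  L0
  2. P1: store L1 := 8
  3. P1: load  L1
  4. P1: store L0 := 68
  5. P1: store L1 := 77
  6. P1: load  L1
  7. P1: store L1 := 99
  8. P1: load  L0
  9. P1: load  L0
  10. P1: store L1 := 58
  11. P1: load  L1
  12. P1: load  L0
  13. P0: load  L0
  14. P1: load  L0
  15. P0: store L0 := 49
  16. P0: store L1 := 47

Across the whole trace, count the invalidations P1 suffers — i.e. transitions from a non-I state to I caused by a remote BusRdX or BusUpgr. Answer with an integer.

invalidations = 2

[1] P0: load  L0 | P0:E(0), P1:I | bus: BusRd
[2] P1: store L1 := 8 | P0:I, P1:M(8) | bus: BusRdX
[3] P1: load  L1 | P0:I, P1:M(8) | bus: none
[4] P1: store L0 := 68 | P0:I, P1:M(68) | bus: BusRdX
[5] P1: store L1 := 77 | P0:I, P1:M(77) | bus: none
[6] P1: load  L1 | P0:I, P1:M(77) | bus: none
[7] P1: store L1 := 99 | P0:I, P1:M(99) | bus: none
[8] P1: load  L0 | P0:I, P1:M(68) | bus: none
[9] P1: load  L0 | P0:I, P1:M(68) | bus: none
[10] P1: store L1 := 58 | P0:I, P1:M(58) | bus: none
[11] P1: load  L1 | P0:I, P1:M(58) | bus: none
[12] P1: load  L0 | P0:I, P1:M(68) | bus: none
[13] P0: load  L0 | P0:S(68), P1:O(68) | bus: BusRd
[14] P1: load  L0 | P0:S(68), P1:O(68) | bus: none
[15] P0: store L0 := 49 | P0:M(49), P1:I | bus: BusUpgr,Flush
[16] P0: store L1 := 47 | P0:M(47), P1:I | bus: BusRdX,Flush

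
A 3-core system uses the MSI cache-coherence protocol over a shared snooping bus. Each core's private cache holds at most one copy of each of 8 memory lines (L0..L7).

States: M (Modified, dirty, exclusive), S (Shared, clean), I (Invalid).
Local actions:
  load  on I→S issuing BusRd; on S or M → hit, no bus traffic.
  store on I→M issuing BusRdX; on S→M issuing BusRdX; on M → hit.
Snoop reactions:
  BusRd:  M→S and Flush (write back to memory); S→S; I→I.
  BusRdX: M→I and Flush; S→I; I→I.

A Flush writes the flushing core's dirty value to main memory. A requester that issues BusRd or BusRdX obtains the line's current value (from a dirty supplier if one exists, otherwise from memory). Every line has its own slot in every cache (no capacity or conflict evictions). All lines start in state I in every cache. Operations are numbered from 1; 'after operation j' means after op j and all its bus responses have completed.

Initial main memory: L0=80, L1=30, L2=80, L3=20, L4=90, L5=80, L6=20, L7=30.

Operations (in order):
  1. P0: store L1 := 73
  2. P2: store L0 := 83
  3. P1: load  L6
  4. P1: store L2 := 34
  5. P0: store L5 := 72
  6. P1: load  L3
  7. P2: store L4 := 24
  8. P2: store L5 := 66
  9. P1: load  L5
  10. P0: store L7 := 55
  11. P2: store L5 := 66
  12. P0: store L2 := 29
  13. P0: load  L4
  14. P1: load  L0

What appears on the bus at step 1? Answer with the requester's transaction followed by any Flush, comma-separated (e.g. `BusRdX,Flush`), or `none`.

bus = BusRdX

[1] P0: store L1 := 73 | P0:M(73), P1:I, P2:I | bus: BusRdX
[2] P2: store L0 := 83 | P0:I, P1:I, P2:M(83) | bus: BusRdX
[3] P1: load  L6 | P0:I, P1:S(20), P2:I | bus: BusRd
[4] P1: store L2 := 34 | P0:I, P1:M(34), P2:I | bus: BusRdX
[5] P0: store L5 := 72 | P0:M(72), P1:I, P2:I | bus: BusRdX
[6] P1: load  L3 | P0:I, P1:S(20), P2:I | bus: BusRd
[7] P2: store L4 := 24 | P0:I, P1:I, P2:M(24) | bus: BusRdX
[8] P2: store L5 := 66 | P0:I, P1:I, P2:M(66) | bus: BusRdX,Flush
[9] P1: load  L5 | P0:I, P1:S(66), P2:S(66) | bus: BusRd,Flush
[10] P0: store L7 := 55 | P0:M(55), P1:I, P2:I | bus: BusRdX
[11] P2: store L5 := 66 | P0:I, P1:I, P2:M(66) | bus: BusRdX
[12] P0: store L2 := 29 | P0:M(29), P1:I, P2:I | bus: BusRdX,Flush
[13] P0: load  L4 | P0:S(24), P1:I, P2:S(24) | bus: BusRd,Flush
[14] P1: load  L0 | P0:I, P1:S(83), P2:S(83) | bus: BusRd,Flush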